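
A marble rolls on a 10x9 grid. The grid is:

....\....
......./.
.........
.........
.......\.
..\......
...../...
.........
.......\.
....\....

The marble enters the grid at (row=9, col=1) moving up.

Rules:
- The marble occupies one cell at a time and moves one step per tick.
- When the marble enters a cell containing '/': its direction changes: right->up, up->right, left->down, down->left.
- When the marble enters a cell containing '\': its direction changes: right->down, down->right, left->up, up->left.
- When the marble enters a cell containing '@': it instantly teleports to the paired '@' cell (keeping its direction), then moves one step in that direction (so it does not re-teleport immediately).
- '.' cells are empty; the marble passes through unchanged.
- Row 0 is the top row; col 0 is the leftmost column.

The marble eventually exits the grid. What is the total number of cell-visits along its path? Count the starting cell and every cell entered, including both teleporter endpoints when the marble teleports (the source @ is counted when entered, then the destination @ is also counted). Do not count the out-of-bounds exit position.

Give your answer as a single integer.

Step 1: enter (9,1), '.' pass, move up to (8,1)
Step 2: enter (8,1), '.' pass, move up to (7,1)
Step 3: enter (7,1), '.' pass, move up to (6,1)
Step 4: enter (6,1), '.' pass, move up to (5,1)
Step 5: enter (5,1), '.' pass, move up to (4,1)
Step 6: enter (4,1), '.' pass, move up to (3,1)
Step 7: enter (3,1), '.' pass, move up to (2,1)
Step 8: enter (2,1), '.' pass, move up to (1,1)
Step 9: enter (1,1), '.' pass, move up to (0,1)
Step 10: enter (0,1), '.' pass, move up to (-1,1)
Step 11: at (-1,1) — EXIT via top edge, pos 1
Path length (cell visits): 10

Answer: 10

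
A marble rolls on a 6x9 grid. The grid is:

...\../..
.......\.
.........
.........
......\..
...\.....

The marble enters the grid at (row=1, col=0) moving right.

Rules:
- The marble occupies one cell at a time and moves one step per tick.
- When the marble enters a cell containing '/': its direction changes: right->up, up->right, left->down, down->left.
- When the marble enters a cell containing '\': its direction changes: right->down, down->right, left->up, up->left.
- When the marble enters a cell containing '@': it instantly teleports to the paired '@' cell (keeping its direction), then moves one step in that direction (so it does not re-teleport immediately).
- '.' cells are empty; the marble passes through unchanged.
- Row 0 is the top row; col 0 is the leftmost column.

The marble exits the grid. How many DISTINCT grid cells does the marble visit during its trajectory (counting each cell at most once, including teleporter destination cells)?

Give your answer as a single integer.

Answer: 12

Derivation:
Step 1: enter (1,0), '.' pass, move right to (1,1)
Step 2: enter (1,1), '.' pass, move right to (1,2)
Step 3: enter (1,2), '.' pass, move right to (1,3)
Step 4: enter (1,3), '.' pass, move right to (1,4)
Step 5: enter (1,4), '.' pass, move right to (1,5)
Step 6: enter (1,5), '.' pass, move right to (1,6)
Step 7: enter (1,6), '.' pass, move right to (1,7)
Step 8: enter (1,7), '\' deflects right->down, move down to (2,7)
Step 9: enter (2,7), '.' pass, move down to (3,7)
Step 10: enter (3,7), '.' pass, move down to (4,7)
Step 11: enter (4,7), '.' pass, move down to (5,7)
Step 12: enter (5,7), '.' pass, move down to (6,7)
Step 13: at (6,7) — EXIT via bottom edge, pos 7
Distinct cells visited: 12 (path length 12)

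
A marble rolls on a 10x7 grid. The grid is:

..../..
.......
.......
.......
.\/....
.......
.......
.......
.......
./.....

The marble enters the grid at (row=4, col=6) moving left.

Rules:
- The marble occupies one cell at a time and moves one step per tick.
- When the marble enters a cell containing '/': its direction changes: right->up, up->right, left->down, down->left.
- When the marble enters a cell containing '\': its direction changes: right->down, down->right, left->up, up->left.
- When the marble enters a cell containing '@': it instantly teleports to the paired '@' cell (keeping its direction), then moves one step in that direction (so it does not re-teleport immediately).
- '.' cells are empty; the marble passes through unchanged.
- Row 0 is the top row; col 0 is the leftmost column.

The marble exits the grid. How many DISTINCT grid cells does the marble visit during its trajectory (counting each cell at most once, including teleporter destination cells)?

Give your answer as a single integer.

Answer: 10

Derivation:
Step 1: enter (4,6), '.' pass, move left to (4,5)
Step 2: enter (4,5), '.' pass, move left to (4,4)
Step 3: enter (4,4), '.' pass, move left to (4,3)
Step 4: enter (4,3), '.' pass, move left to (4,2)
Step 5: enter (4,2), '/' deflects left->down, move down to (5,2)
Step 6: enter (5,2), '.' pass, move down to (6,2)
Step 7: enter (6,2), '.' pass, move down to (7,2)
Step 8: enter (7,2), '.' pass, move down to (8,2)
Step 9: enter (8,2), '.' pass, move down to (9,2)
Step 10: enter (9,2), '.' pass, move down to (10,2)
Step 11: at (10,2) — EXIT via bottom edge, pos 2
Distinct cells visited: 10 (path length 10)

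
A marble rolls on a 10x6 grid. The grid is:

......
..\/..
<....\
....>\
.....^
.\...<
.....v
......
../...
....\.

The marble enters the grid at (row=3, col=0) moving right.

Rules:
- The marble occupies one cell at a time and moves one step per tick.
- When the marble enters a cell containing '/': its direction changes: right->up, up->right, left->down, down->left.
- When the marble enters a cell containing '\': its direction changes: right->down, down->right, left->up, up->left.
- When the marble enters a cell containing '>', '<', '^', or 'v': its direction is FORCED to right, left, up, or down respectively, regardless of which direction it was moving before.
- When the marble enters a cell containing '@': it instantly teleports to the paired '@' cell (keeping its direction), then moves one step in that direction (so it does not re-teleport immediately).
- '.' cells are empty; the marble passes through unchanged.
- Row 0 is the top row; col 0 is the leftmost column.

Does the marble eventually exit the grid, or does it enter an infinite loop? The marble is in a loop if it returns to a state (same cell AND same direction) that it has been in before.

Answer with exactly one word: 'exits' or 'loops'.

Step 1: enter (3,0), '.' pass, move right to (3,1)
Step 2: enter (3,1), '.' pass, move right to (3,2)
Step 3: enter (3,2), '.' pass, move right to (3,3)
Step 4: enter (3,3), '.' pass, move right to (3,4)
Step 5: enter (3,4), '>' forces right->right, move right to (3,5)
Step 6: enter (3,5), '\' deflects right->down, move down to (4,5)
Step 7: enter (4,5), '^' forces down->up, move up to (3,5)
Step 8: enter (3,5), '\' deflects up->left, move left to (3,4)
Step 9: enter (3,4), '>' forces left->right, move right to (3,5)
Step 10: at (3,5) dir=right — LOOP DETECTED (seen before)

Answer: loops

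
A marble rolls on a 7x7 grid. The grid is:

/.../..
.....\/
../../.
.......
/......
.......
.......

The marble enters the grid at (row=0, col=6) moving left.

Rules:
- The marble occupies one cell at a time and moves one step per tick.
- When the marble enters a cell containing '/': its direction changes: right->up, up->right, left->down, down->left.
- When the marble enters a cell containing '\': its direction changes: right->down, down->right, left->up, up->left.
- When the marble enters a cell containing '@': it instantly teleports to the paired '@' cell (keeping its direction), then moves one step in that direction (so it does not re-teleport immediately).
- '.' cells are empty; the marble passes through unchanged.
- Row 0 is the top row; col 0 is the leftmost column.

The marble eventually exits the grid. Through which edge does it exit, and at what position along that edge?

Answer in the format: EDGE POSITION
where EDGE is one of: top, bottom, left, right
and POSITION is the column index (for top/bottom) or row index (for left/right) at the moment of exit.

Answer: bottom 4

Derivation:
Step 1: enter (0,6), '.' pass, move left to (0,5)
Step 2: enter (0,5), '.' pass, move left to (0,4)
Step 3: enter (0,4), '/' deflects left->down, move down to (1,4)
Step 4: enter (1,4), '.' pass, move down to (2,4)
Step 5: enter (2,4), '.' pass, move down to (3,4)
Step 6: enter (3,4), '.' pass, move down to (4,4)
Step 7: enter (4,4), '.' pass, move down to (5,4)
Step 8: enter (5,4), '.' pass, move down to (6,4)
Step 9: enter (6,4), '.' pass, move down to (7,4)
Step 10: at (7,4) — EXIT via bottom edge, pos 4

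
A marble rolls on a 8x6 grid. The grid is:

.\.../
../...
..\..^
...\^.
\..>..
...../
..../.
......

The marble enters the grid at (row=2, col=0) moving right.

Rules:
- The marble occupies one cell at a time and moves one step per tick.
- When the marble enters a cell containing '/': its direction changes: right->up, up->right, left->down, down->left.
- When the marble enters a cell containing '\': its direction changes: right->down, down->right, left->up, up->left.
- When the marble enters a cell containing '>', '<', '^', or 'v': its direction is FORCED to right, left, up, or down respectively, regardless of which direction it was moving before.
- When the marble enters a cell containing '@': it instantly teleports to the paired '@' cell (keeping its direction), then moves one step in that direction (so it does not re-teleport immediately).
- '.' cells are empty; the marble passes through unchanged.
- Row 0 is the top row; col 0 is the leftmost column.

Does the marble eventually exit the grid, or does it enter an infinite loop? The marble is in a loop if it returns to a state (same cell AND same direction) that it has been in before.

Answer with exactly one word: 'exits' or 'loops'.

Step 1: enter (2,0), '.' pass, move right to (2,1)
Step 2: enter (2,1), '.' pass, move right to (2,2)
Step 3: enter (2,2), '\' deflects right->down, move down to (3,2)
Step 4: enter (3,2), '.' pass, move down to (4,2)
Step 5: enter (4,2), '.' pass, move down to (5,2)
Step 6: enter (5,2), '.' pass, move down to (6,2)
Step 7: enter (6,2), '.' pass, move down to (7,2)
Step 8: enter (7,2), '.' pass, move down to (8,2)
Step 9: at (8,2) — EXIT via bottom edge, pos 2

Answer: exits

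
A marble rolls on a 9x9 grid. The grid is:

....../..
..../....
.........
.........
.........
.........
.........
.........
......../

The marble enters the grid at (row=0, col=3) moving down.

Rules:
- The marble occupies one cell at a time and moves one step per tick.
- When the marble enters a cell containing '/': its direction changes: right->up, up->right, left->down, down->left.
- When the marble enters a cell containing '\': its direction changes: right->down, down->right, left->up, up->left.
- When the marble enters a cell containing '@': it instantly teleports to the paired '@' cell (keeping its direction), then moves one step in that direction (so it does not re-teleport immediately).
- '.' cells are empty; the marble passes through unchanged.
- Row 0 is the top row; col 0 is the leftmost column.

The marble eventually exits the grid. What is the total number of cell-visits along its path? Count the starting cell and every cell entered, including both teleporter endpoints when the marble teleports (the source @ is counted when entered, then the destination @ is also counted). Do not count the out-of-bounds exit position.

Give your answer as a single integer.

Step 1: enter (0,3), '.' pass, move down to (1,3)
Step 2: enter (1,3), '.' pass, move down to (2,3)
Step 3: enter (2,3), '.' pass, move down to (3,3)
Step 4: enter (3,3), '.' pass, move down to (4,3)
Step 5: enter (4,3), '.' pass, move down to (5,3)
Step 6: enter (5,3), '.' pass, move down to (6,3)
Step 7: enter (6,3), '.' pass, move down to (7,3)
Step 8: enter (7,3), '.' pass, move down to (8,3)
Step 9: enter (8,3), '.' pass, move down to (9,3)
Step 10: at (9,3) — EXIT via bottom edge, pos 3
Path length (cell visits): 9

Answer: 9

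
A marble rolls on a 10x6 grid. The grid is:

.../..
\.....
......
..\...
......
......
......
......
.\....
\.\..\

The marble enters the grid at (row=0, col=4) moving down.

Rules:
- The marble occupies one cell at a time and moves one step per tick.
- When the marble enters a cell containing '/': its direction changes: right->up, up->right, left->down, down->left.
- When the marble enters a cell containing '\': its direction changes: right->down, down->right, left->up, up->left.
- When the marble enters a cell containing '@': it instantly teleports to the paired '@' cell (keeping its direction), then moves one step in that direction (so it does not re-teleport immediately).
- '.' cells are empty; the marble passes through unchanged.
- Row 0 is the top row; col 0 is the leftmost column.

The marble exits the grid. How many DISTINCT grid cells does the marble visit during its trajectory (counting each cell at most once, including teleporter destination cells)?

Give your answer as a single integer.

Step 1: enter (0,4), '.' pass, move down to (1,4)
Step 2: enter (1,4), '.' pass, move down to (2,4)
Step 3: enter (2,4), '.' pass, move down to (3,4)
Step 4: enter (3,4), '.' pass, move down to (4,4)
Step 5: enter (4,4), '.' pass, move down to (5,4)
Step 6: enter (5,4), '.' pass, move down to (6,4)
Step 7: enter (6,4), '.' pass, move down to (7,4)
Step 8: enter (7,4), '.' pass, move down to (8,4)
Step 9: enter (8,4), '.' pass, move down to (9,4)
Step 10: enter (9,4), '.' pass, move down to (10,4)
Step 11: at (10,4) — EXIT via bottom edge, pos 4
Distinct cells visited: 10 (path length 10)

Answer: 10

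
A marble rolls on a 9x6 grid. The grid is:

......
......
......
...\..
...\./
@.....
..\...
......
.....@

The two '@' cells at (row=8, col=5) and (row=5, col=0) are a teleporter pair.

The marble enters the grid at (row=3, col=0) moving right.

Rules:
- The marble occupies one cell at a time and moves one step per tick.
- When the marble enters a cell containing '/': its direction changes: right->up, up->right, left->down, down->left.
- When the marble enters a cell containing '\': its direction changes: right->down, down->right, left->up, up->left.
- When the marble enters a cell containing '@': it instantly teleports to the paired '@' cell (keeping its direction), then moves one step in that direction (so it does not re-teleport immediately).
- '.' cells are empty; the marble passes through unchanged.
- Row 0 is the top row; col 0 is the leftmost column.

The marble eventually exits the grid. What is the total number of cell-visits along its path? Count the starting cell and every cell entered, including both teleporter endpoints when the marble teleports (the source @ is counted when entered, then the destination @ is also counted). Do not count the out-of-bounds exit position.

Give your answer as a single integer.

Step 1: enter (3,0), '.' pass, move right to (3,1)
Step 2: enter (3,1), '.' pass, move right to (3,2)
Step 3: enter (3,2), '.' pass, move right to (3,3)
Step 4: enter (3,3), '\' deflects right->down, move down to (4,3)
Step 5: enter (4,3), '\' deflects down->right, move right to (4,4)
Step 6: enter (4,4), '.' pass, move right to (4,5)
Step 7: enter (4,5), '/' deflects right->up, move up to (3,5)
Step 8: enter (3,5), '.' pass, move up to (2,5)
Step 9: enter (2,5), '.' pass, move up to (1,5)
Step 10: enter (1,5), '.' pass, move up to (0,5)
Step 11: enter (0,5), '.' pass, move up to (-1,5)
Step 12: at (-1,5) — EXIT via top edge, pos 5
Path length (cell visits): 11

Answer: 11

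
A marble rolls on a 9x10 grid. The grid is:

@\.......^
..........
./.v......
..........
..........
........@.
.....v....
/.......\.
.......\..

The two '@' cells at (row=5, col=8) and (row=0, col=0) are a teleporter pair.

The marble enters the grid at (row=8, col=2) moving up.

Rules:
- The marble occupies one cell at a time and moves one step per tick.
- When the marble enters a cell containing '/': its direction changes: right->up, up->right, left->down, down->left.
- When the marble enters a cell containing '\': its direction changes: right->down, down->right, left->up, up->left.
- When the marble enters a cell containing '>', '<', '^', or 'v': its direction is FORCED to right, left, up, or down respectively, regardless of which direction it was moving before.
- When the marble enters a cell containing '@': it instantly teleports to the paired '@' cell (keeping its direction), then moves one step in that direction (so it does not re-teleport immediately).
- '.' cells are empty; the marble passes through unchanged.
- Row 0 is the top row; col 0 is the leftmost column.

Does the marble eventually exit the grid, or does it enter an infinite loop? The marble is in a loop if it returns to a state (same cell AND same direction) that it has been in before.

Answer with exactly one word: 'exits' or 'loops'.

Answer: exits

Derivation:
Step 1: enter (8,2), '.' pass, move up to (7,2)
Step 2: enter (7,2), '.' pass, move up to (6,2)
Step 3: enter (6,2), '.' pass, move up to (5,2)
Step 4: enter (5,2), '.' pass, move up to (4,2)
Step 5: enter (4,2), '.' pass, move up to (3,2)
Step 6: enter (3,2), '.' pass, move up to (2,2)
Step 7: enter (2,2), '.' pass, move up to (1,2)
Step 8: enter (1,2), '.' pass, move up to (0,2)
Step 9: enter (0,2), '.' pass, move up to (-1,2)
Step 10: at (-1,2) — EXIT via top edge, pos 2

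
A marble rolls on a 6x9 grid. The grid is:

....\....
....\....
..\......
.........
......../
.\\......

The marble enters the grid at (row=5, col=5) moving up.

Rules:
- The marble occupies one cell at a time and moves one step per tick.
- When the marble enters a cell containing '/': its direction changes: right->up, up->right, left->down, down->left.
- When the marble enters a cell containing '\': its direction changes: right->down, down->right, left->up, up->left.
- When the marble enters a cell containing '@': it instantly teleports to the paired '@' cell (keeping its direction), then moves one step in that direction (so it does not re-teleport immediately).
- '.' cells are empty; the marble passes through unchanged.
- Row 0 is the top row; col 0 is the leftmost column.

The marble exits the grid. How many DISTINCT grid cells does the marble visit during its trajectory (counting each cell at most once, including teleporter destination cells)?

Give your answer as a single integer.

Step 1: enter (5,5), '.' pass, move up to (4,5)
Step 2: enter (4,5), '.' pass, move up to (3,5)
Step 3: enter (3,5), '.' pass, move up to (2,5)
Step 4: enter (2,5), '.' pass, move up to (1,5)
Step 5: enter (1,5), '.' pass, move up to (0,5)
Step 6: enter (0,5), '.' pass, move up to (-1,5)
Step 7: at (-1,5) — EXIT via top edge, pos 5
Distinct cells visited: 6 (path length 6)

Answer: 6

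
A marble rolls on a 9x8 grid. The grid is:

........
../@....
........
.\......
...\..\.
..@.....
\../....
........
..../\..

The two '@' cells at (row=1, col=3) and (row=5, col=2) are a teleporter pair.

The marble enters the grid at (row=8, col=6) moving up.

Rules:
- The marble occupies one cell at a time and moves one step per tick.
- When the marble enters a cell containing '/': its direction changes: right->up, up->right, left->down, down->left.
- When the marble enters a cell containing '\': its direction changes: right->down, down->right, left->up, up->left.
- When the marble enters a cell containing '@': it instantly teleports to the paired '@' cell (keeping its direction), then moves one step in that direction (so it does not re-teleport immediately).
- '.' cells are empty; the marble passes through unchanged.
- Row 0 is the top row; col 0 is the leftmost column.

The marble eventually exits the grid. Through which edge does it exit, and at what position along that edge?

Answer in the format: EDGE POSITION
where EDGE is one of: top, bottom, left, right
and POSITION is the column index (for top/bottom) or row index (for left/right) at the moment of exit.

Answer: right 5

Derivation:
Step 1: enter (8,6), '.' pass, move up to (7,6)
Step 2: enter (7,6), '.' pass, move up to (6,6)
Step 3: enter (6,6), '.' pass, move up to (5,6)
Step 4: enter (5,6), '.' pass, move up to (4,6)
Step 5: enter (4,6), '\' deflects up->left, move left to (4,5)
Step 6: enter (4,5), '.' pass, move left to (4,4)
Step 7: enter (4,4), '.' pass, move left to (4,3)
Step 8: enter (4,3), '\' deflects left->up, move up to (3,3)
Step 9: enter (3,3), '.' pass, move up to (2,3)
Step 10: enter (2,3), '.' pass, move up to (1,3)
Step 11: enter (1,3), '@' teleport (1,3)->(5,2), also enter (5,2), move up to (4,2)
Step 12: enter (4,2), '.' pass, move up to (3,2)
Step 13: enter (3,2), '.' pass, move up to (2,2)
Step 14: enter (2,2), '.' pass, move up to (1,2)
Step 15: enter (1,2), '/' deflects up->right, move right to (1,3)
Step 16: enter (1,3), '@' teleport (1,3)->(5,2), also enter (5,2), move right to (5,3)
Step 17: enter (5,3), '.' pass, move right to (5,4)
Step 18: enter (5,4), '.' pass, move right to (5,5)
Step 19: enter (5,5), '.' pass, move right to (5,6)
Step 20: enter (5,6), '.' pass, move right to (5,7)
Step 21: enter (5,7), '.' pass, move right to (5,8)
Step 22: at (5,8) — EXIT via right edge, pos 5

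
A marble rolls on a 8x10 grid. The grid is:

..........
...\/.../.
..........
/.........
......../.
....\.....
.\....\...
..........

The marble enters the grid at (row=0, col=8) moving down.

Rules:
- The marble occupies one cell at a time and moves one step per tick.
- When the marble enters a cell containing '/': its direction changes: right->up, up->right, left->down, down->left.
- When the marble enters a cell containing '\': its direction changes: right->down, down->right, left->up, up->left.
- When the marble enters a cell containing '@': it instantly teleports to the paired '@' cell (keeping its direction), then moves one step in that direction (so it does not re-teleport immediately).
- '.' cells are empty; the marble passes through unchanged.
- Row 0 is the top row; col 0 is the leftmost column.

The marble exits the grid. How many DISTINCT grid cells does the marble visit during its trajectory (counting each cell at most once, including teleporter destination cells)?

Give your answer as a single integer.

Answer: 15

Derivation:
Step 1: enter (0,8), '.' pass, move down to (1,8)
Step 2: enter (1,8), '/' deflects down->left, move left to (1,7)
Step 3: enter (1,7), '.' pass, move left to (1,6)
Step 4: enter (1,6), '.' pass, move left to (1,5)
Step 5: enter (1,5), '.' pass, move left to (1,4)
Step 6: enter (1,4), '/' deflects left->down, move down to (2,4)
Step 7: enter (2,4), '.' pass, move down to (3,4)
Step 8: enter (3,4), '.' pass, move down to (4,4)
Step 9: enter (4,4), '.' pass, move down to (5,4)
Step 10: enter (5,4), '\' deflects down->right, move right to (5,5)
Step 11: enter (5,5), '.' pass, move right to (5,6)
Step 12: enter (5,6), '.' pass, move right to (5,7)
Step 13: enter (5,7), '.' pass, move right to (5,8)
Step 14: enter (5,8), '.' pass, move right to (5,9)
Step 15: enter (5,9), '.' pass, move right to (5,10)
Step 16: at (5,10) — EXIT via right edge, pos 5
Distinct cells visited: 15 (path length 15)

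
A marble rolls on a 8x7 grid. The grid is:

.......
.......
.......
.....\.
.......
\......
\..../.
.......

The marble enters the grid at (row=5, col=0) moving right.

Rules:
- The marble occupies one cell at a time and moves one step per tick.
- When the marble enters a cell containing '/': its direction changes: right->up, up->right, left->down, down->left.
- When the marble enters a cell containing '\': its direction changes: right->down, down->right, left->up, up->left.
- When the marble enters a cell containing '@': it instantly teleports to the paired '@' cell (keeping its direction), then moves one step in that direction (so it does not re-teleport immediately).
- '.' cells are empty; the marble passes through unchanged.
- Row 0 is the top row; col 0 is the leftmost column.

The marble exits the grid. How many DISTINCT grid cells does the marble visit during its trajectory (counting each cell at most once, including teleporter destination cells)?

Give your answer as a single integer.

Answer: 15

Derivation:
Step 1: enter (5,0), '\' deflects right->down, move down to (6,0)
Step 2: enter (6,0), '\' deflects down->right, move right to (6,1)
Step 3: enter (6,1), '.' pass, move right to (6,2)
Step 4: enter (6,2), '.' pass, move right to (6,3)
Step 5: enter (6,3), '.' pass, move right to (6,4)
Step 6: enter (6,4), '.' pass, move right to (6,5)
Step 7: enter (6,5), '/' deflects right->up, move up to (5,5)
Step 8: enter (5,5), '.' pass, move up to (4,5)
Step 9: enter (4,5), '.' pass, move up to (3,5)
Step 10: enter (3,5), '\' deflects up->left, move left to (3,4)
Step 11: enter (3,4), '.' pass, move left to (3,3)
Step 12: enter (3,3), '.' pass, move left to (3,2)
Step 13: enter (3,2), '.' pass, move left to (3,1)
Step 14: enter (3,1), '.' pass, move left to (3,0)
Step 15: enter (3,0), '.' pass, move left to (3,-1)
Step 16: at (3,-1) — EXIT via left edge, pos 3
Distinct cells visited: 15 (path length 15)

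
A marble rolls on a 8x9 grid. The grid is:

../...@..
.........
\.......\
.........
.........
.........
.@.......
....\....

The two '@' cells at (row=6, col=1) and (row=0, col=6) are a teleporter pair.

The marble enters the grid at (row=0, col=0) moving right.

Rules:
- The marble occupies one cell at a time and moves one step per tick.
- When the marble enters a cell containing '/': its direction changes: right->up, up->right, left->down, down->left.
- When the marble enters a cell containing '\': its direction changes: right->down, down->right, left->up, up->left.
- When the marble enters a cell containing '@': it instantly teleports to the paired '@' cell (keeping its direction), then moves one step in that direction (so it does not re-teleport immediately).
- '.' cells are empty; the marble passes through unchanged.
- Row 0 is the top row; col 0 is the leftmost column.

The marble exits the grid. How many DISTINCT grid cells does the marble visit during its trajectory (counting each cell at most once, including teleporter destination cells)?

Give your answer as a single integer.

Answer: 3

Derivation:
Step 1: enter (0,0), '.' pass, move right to (0,1)
Step 2: enter (0,1), '.' pass, move right to (0,2)
Step 3: enter (0,2), '/' deflects right->up, move up to (-1,2)
Step 4: at (-1,2) — EXIT via top edge, pos 2
Distinct cells visited: 3 (path length 3)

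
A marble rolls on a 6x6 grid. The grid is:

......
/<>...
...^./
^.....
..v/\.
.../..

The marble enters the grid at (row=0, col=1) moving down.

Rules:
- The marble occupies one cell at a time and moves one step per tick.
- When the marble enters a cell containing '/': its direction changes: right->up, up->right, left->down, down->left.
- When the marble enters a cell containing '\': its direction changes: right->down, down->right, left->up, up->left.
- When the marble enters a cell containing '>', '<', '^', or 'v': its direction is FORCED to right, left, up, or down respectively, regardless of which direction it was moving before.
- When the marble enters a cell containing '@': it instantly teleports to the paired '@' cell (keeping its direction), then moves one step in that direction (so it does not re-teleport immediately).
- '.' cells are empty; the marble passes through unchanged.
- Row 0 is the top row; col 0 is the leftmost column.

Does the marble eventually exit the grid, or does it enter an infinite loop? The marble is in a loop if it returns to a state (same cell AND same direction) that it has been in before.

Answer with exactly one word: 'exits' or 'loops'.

Step 1: enter (0,1), '.' pass, move down to (1,1)
Step 2: enter (1,1), '<' forces down->left, move left to (1,0)
Step 3: enter (1,0), '/' deflects left->down, move down to (2,0)
Step 4: enter (2,0), '.' pass, move down to (3,0)
Step 5: enter (3,0), '^' forces down->up, move up to (2,0)
Step 6: enter (2,0), '.' pass, move up to (1,0)
Step 7: enter (1,0), '/' deflects up->right, move right to (1,1)
Step 8: enter (1,1), '<' forces right->left, move left to (1,0)
Step 9: at (1,0) dir=left — LOOP DETECTED (seen before)

Answer: loops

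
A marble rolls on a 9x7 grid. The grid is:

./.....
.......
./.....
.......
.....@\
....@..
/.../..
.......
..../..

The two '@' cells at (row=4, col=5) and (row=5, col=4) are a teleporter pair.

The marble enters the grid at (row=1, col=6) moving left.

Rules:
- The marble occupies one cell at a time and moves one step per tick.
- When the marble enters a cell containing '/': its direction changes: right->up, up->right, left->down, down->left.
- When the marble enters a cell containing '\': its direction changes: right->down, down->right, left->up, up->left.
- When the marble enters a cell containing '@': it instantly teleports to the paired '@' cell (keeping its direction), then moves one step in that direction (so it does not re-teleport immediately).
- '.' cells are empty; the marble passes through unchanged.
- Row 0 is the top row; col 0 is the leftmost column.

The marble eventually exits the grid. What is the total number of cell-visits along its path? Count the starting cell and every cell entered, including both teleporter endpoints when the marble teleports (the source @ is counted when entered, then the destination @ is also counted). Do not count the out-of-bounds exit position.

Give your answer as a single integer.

Answer: 7

Derivation:
Step 1: enter (1,6), '.' pass, move left to (1,5)
Step 2: enter (1,5), '.' pass, move left to (1,4)
Step 3: enter (1,4), '.' pass, move left to (1,3)
Step 4: enter (1,3), '.' pass, move left to (1,2)
Step 5: enter (1,2), '.' pass, move left to (1,1)
Step 6: enter (1,1), '.' pass, move left to (1,0)
Step 7: enter (1,0), '.' pass, move left to (1,-1)
Step 8: at (1,-1) — EXIT via left edge, pos 1
Path length (cell visits): 7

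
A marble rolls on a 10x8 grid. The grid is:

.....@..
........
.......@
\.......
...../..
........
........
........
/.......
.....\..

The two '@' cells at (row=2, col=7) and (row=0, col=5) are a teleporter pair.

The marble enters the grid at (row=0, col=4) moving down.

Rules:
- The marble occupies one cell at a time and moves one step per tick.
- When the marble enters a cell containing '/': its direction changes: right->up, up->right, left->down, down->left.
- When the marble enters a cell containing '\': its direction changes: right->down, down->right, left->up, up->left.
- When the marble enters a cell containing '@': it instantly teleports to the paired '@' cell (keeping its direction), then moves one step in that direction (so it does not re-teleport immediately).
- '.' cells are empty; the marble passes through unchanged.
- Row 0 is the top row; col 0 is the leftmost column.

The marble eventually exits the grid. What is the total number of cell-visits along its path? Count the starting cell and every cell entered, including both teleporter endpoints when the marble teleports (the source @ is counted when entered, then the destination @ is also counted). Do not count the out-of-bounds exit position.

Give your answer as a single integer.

Answer: 10

Derivation:
Step 1: enter (0,4), '.' pass, move down to (1,4)
Step 2: enter (1,4), '.' pass, move down to (2,4)
Step 3: enter (2,4), '.' pass, move down to (3,4)
Step 4: enter (3,4), '.' pass, move down to (4,4)
Step 5: enter (4,4), '.' pass, move down to (5,4)
Step 6: enter (5,4), '.' pass, move down to (6,4)
Step 7: enter (6,4), '.' pass, move down to (7,4)
Step 8: enter (7,4), '.' pass, move down to (8,4)
Step 9: enter (8,4), '.' pass, move down to (9,4)
Step 10: enter (9,4), '.' pass, move down to (10,4)
Step 11: at (10,4) — EXIT via bottom edge, pos 4
Path length (cell visits): 10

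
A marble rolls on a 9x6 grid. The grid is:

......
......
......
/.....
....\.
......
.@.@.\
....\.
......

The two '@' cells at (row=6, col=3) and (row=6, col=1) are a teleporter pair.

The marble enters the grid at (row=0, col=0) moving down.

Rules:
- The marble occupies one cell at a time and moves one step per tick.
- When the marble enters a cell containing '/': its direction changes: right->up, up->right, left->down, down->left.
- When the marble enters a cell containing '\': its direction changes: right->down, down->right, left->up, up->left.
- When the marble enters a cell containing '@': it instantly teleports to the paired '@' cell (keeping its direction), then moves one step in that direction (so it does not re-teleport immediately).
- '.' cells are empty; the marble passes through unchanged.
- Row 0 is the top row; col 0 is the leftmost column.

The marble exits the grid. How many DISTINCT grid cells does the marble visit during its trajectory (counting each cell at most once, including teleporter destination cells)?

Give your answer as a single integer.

Step 1: enter (0,0), '.' pass, move down to (1,0)
Step 2: enter (1,0), '.' pass, move down to (2,0)
Step 3: enter (2,0), '.' pass, move down to (3,0)
Step 4: enter (3,0), '/' deflects down->left, move left to (3,-1)
Step 5: at (3,-1) — EXIT via left edge, pos 3
Distinct cells visited: 4 (path length 4)

Answer: 4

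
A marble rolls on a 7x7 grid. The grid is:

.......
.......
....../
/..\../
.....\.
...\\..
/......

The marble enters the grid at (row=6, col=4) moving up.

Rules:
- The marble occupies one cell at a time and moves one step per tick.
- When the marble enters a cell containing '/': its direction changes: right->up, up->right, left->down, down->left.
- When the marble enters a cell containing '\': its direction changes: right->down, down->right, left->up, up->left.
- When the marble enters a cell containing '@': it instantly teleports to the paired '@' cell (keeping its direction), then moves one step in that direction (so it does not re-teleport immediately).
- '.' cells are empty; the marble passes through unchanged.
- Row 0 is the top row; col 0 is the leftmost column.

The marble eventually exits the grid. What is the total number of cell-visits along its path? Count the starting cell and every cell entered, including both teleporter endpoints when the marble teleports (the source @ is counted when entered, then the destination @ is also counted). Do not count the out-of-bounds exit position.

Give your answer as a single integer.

Answer: 11

Derivation:
Step 1: enter (6,4), '.' pass, move up to (5,4)
Step 2: enter (5,4), '\' deflects up->left, move left to (5,3)
Step 3: enter (5,3), '\' deflects left->up, move up to (4,3)
Step 4: enter (4,3), '.' pass, move up to (3,3)
Step 5: enter (3,3), '\' deflects up->left, move left to (3,2)
Step 6: enter (3,2), '.' pass, move left to (3,1)
Step 7: enter (3,1), '.' pass, move left to (3,0)
Step 8: enter (3,0), '/' deflects left->down, move down to (4,0)
Step 9: enter (4,0), '.' pass, move down to (5,0)
Step 10: enter (5,0), '.' pass, move down to (6,0)
Step 11: enter (6,0), '/' deflects down->left, move left to (6,-1)
Step 12: at (6,-1) — EXIT via left edge, pos 6
Path length (cell visits): 11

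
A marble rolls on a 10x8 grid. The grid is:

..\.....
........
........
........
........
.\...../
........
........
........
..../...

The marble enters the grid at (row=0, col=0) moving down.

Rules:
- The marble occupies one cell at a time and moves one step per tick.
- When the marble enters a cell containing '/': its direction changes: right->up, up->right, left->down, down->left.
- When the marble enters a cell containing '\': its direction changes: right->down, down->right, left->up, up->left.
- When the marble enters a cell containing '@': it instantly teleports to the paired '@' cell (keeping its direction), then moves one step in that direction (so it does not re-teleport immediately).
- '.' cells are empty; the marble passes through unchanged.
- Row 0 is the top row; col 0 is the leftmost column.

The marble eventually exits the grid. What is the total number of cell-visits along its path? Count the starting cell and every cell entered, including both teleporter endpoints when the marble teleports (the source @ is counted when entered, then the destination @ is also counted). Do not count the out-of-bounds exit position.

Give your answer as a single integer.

Step 1: enter (0,0), '.' pass, move down to (1,0)
Step 2: enter (1,0), '.' pass, move down to (2,0)
Step 3: enter (2,0), '.' pass, move down to (3,0)
Step 4: enter (3,0), '.' pass, move down to (4,0)
Step 5: enter (4,0), '.' pass, move down to (5,0)
Step 6: enter (5,0), '.' pass, move down to (6,0)
Step 7: enter (6,0), '.' pass, move down to (7,0)
Step 8: enter (7,0), '.' pass, move down to (8,0)
Step 9: enter (8,0), '.' pass, move down to (9,0)
Step 10: enter (9,0), '.' pass, move down to (10,0)
Step 11: at (10,0) — EXIT via bottom edge, pos 0
Path length (cell visits): 10

Answer: 10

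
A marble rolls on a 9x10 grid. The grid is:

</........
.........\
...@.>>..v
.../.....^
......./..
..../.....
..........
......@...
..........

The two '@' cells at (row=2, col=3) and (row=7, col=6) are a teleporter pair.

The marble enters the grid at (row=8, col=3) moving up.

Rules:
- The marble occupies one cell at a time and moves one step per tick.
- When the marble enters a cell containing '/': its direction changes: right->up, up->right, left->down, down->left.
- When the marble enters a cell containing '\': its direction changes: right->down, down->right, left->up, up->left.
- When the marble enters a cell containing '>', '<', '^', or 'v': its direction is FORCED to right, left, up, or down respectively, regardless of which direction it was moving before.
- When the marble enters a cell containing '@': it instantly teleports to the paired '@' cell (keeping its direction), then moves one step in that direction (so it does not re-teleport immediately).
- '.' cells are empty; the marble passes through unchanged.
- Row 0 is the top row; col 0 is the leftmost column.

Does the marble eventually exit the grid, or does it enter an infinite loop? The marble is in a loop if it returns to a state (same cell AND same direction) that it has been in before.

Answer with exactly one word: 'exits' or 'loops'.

Step 1: enter (8,3), '.' pass, move up to (7,3)
Step 2: enter (7,3), '.' pass, move up to (6,3)
Step 3: enter (6,3), '.' pass, move up to (5,3)
Step 4: enter (5,3), '.' pass, move up to (4,3)
Step 5: enter (4,3), '.' pass, move up to (3,3)
Step 6: enter (3,3), '/' deflects up->right, move right to (3,4)
Step 7: enter (3,4), '.' pass, move right to (3,5)
Step 8: enter (3,5), '.' pass, move right to (3,6)
Step 9: enter (3,6), '.' pass, move right to (3,7)
Step 10: enter (3,7), '.' pass, move right to (3,8)
Step 11: enter (3,8), '.' pass, move right to (3,9)
Step 12: enter (3,9), '^' forces right->up, move up to (2,9)
Step 13: enter (2,9), 'v' forces up->down, move down to (3,9)
Step 14: enter (3,9), '^' forces down->up, move up to (2,9)
Step 15: at (2,9) dir=up — LOOP DETECTED (seen before)

Answer: loops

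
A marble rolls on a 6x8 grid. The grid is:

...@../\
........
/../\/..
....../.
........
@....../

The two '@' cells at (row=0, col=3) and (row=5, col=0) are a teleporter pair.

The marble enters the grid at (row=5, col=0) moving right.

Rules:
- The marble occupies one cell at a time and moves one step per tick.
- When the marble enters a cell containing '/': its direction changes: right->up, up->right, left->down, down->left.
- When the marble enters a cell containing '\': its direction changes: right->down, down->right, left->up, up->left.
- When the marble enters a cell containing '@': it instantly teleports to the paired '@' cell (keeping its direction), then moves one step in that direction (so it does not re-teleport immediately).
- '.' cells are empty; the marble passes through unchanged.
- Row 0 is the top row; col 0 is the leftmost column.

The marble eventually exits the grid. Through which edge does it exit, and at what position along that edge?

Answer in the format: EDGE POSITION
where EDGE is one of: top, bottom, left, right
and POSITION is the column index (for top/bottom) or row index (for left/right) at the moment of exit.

Step 1: enter (5,0), '@' teleport (5,0)->(0,3), also enter (0,3), move right to (0,4)
Step 2: enter (0,4), '.' pass, move right to (0,5)
Step 3: enter (0,5), '.' pass, move right to (0,6)
Step 4: enter (0,6), '/' deflects right->up, move up to (-1,6)
Step 5: at (-1,6) — EXIT via top edge, pos 6

Answer: top 6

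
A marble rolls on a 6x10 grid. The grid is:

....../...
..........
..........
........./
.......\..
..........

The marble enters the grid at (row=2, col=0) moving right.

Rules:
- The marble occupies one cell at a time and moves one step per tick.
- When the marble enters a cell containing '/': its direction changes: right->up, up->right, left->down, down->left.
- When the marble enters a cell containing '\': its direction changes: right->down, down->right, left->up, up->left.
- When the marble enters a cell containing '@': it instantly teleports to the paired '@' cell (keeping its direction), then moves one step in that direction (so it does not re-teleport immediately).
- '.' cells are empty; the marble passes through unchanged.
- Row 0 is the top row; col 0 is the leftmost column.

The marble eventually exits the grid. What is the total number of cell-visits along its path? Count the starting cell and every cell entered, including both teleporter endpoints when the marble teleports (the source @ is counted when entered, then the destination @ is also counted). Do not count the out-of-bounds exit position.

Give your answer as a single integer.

Step 1: enter (2,0), '.' pass, move right to (2,1)
Step 2: enter (2,1), '.' pass, move right to (2,2)
Step 3: enter (2,2), '.' pass, move right to (2,3)
Step 4: enter (2,3), '.' pass, move right to (2,4)
Step 5: enter (2,4), '.' pass, move right to (2,5)
Step 6: enter (2,5), '.' pass, move right to (2,6)
Step 7: enter (2,6), '.' pass, move right to (2,7)
Step 8: enter (2,7), '.' pass, move right to (2,8)
Step 9: enter (2,8), '.' pass, move right to (2,9)
Step 10: enter (2,9), '.' pass, move right to (2,10)
Step 11: at (2,10) — EXIT via right edge, pos 2
Path length (cell visits): 10

Answer: 10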